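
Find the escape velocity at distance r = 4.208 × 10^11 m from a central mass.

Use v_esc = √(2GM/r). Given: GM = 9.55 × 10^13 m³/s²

Escape velocity comes from setting total energy to zero: ½v² − GM/r = 0 ⇒ v_esc = √(2GM / r).
v_esc = √(2 · 9.55e+13 / 4.208e+11) m/s ≈ 21.3 m/s = 21.3 m/s.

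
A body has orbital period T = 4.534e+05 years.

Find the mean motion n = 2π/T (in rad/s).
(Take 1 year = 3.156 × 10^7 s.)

Convert to SI: T = 4.534e+05 years = 1.43093e+13 s.
n = 2π / T.
n = 2π / 1.43093e+13 s ≈ 4.391e-13 rad/s.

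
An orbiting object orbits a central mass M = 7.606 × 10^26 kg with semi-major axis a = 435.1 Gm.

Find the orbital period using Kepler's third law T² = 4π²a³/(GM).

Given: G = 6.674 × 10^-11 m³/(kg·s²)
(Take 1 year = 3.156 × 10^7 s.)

Convert to SI: a = 435.1 Gm = 4.351e+11 m.
GM = G · M = 6.674e-11 · 7.606e+26 = 5.07624e+16 m³/s².
Kepler's third law: T = 2π √(a³ / GM).
Substituting a = 4.351e+11 m and GM = 5.07624e+16 m³/s²:
T = 2π √((4.351e+11)³ / 5.07624e+16) s
T ≈ 8.004e+09 s = 253.6 years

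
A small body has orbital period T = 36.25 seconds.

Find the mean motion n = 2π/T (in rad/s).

n = 2π / T.
n = 2π / 36.25 s ≈ 0.1733 rad/s.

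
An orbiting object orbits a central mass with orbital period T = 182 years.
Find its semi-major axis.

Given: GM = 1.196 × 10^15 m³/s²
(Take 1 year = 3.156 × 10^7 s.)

Convert to SI: T = 182 years = 5.74392e+09 s.
Invert Kepler's third law: a = (GM · T² / (4π²))^(1/3).
Substituting T = 5.74392e+09 s and GM = 1.196e+15 m³/s²:
a = (1.196e+15 · (5.74392e+09)² / (4π²))^(1/3) m
a ≈ 9.998e+10 m = 99.98 Gm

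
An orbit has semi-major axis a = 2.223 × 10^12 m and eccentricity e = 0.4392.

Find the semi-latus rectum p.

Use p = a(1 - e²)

p = a (1 − e²).
p = 2.223e+12 · (1 − (0.4392)²) = 2.223e+12 · 0.807103 ≈ 1.794e+12 m = 1.794 × 10^12 m.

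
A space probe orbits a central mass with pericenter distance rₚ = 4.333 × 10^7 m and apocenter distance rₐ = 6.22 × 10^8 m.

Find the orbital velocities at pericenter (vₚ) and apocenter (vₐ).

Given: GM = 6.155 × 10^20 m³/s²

Use the vis-viva equation v² = GM(2/r − 1/a) with a = (rₚ + rₐ)/2 = (4.333e+07 + 6.22e+08)/2 = 3.32665e+08 m.
vₚ = √(GM · (2/rₚ − 1/a)) = √(6.155e+20 · (2/4.333e+07 − 1/3.32665e+08)) m/s ≈ 5.154e+06 m/s = 5154 km/s.
vₐ = √(GM · (2/rₐ − 1/a)) = √(6.155e+20 · (2/6.22e+08 − 1/3.32665e+08)) m/s ≈ 3.59e+05 m/s = 359 km/s.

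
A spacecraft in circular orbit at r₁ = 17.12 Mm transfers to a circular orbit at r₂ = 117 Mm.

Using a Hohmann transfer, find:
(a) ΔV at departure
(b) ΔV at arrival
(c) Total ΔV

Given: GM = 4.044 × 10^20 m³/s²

Convert to SI: r₁ = 17.12 Mm = 1.712e+07 m; r₂ = 117 Mm = 1.17e+08 m.
Transfer semi-major axis: a_t = (r₁ + r₂)/2 = (1.712e+07 + 1.17e+08)/2 = 6.706e+07 m.
Circular speeds: v₁ = √(GM/r₁) = 4.86019e+06 m/s, v₂ = √(GM/r₂) = 1.85914e+06 m/s.
Transfer speeds (vis-viva v² = GM(2/r − 1/a_t)): v₁ᵗ = 6.4197e+06 m/s, v₂ᵗ = 939361 m/s.
(a) ΔV₁ = |v₁ᵗ − v₁| ≈ 1.56e+06 m/s = 1560 km/s.
(b) ΔV₂ = |v₂ − v₂ᵗ| ≈ 9.198e+05 m/s = 919.8 km/s.
(c) ΔV_total = ΔV₁ + ΔV₂ ≈ 2.479e+06 m/s = 2479 km/s.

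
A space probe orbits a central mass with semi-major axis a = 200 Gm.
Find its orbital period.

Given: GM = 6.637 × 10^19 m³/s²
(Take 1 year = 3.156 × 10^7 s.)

Convert to SI: a = 200 Gm = 2e+11 m.
Kepler's third law: T = 2π √(a³ / GM).
Substituting a = 2e+11 m and GM = 6.637e+19 m³/s²:
T = 2π √((2e+11)³ / 6.637e+19) s
T ≈ 6.898e+07 s = 2.186 years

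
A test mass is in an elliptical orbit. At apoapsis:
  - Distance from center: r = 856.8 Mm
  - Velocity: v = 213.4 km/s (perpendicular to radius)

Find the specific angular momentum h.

Convert to SI: r = 856.8 Mm = 8.568e+08 m; v = 213.4 km/s = 213400 m/s.
With v perpendicular to r, h = r · v.
h = 8.568e+08 · 213400 m²/s ≈ 1.828e+14 m²/s.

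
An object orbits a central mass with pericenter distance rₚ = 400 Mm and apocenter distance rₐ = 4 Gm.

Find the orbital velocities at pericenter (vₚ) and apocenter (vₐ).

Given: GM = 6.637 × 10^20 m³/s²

Convert to SI: rₚ = 400 Mm = 4e+08 m; rₐ = 4 Gm = 4e+09 m.
Use the vis-viva equation v² = GM(2/r − 1/a) with a = (rₚ + rₐ)/2 = (4e+08 + 4e+09)/2 = 2.2e+09 m.
vₚ = √(GM · (2/rₚ − 1/a)) = √(6.637e+20 · (2/4e+08 − 1/2.2e+09)) m/s ≈ 1.737e+06 m/s = 1737 km/s.
vₐ = √(GM · (2/rₐ − 1/a)) = √(6.637e+20 · (2/4e+09 − 1/2.2e+09)) m/s ≈ 1.737e+05 m/s = 173.7 km/s.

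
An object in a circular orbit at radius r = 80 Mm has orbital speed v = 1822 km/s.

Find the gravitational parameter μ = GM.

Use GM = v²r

Convert to SI: r = 80 Mm = 8e+07 m; v = 1822 km/s = 1.822e+06 m/s.
For a circular orbit v² = GM/r, so GM = v² · r.
GM = (1.822e+06)² · 8e+07 m³/s² ≈ 2.656e+20 m³/s² = 2.656 × 10^20 m³/s².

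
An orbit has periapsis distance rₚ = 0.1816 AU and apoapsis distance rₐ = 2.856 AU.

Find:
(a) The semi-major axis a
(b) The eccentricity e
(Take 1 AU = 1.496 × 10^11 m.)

Convert to SI: rₚ = 0.1816 AU = 2.71674e+10 m; rₐ = 2.856 AU = 4.27258e+11 m.
(a) a = (rₚ + rₐ) / 2 = (2.71674e+10 + 4.27258e+11) / 2 ≈ 2.272e+11 m = 1.519 AU.
(b) e = (rₐ − rₚ) / (rₐ + rₚ) = (4.27258e+11 − 2.71674e+10) / (4.27258e+11 + 2.71674e+10) ≈ 0.8804.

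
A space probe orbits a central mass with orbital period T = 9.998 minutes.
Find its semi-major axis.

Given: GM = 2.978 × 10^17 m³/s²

Convert to SI: T = 9.998 minutes = 599.88 s.
Invert Kepler's third law: a = (GM · T² / (4π²))^(1/3).
Substituting T = 599.88 s and GM = 2.978e+17 m³/s²:
a = (2.978e+17 · (599.88)² / (4π²))^(1/3) m
a ≈ 1.395e+07 m = 13.95 Mm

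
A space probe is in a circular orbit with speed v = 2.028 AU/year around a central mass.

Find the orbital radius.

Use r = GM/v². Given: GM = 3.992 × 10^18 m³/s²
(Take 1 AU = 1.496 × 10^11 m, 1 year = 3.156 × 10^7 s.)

Convert to SI: v = 2.028 AU/year = 9613.08 m/s.
For a circular orbit, v² = GM / r, so r = GM / v².
r = 3.992e+18 / (9613.08)² m ≈ 4.32e+10 m = 0.2888 AU.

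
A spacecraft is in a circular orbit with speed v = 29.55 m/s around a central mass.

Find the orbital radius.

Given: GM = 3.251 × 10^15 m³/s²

For a circular orbit, v² = GM / r, so r = GM / v².
r = 3.251e+15 / (29.55)² m ≈ 3.723e+12 m = 3.723 Tm.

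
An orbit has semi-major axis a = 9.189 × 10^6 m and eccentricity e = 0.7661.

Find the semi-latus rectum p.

p = a (1 − e²).
p = 9.189e+06 · (1 − (0.7661)²) = 9.189e+06 · 0.413091 ≈ 3.796e+06 m = 3.796 × 10^6 m.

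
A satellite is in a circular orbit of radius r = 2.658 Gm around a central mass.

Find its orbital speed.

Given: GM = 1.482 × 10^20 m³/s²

Convert to SI: r = 2.658 Gm = 2.658e+09 m.
For a circular orbit, gravity supplies the centripetal force, so v = √(GM / r).
v = √(1.482e+20 / 2.658e+09) m/s ≈ 2.361e+05 m/s = 236.1 km/s.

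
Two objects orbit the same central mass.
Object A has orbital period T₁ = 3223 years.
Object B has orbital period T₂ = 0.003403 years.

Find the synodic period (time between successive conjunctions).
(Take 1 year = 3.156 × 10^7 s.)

Convert to SI: T₁ = 3223 years = 1.01718e+11 s; T₂ = 0.003403 years = 107399 s.
T_syn = |T₁ · T₂ / (T₁ − T₂)|.
T_syn = |1.01718e+11 · 107399 / (1.01718e+11 − 107399)| s ≈ 1.074e+05 s = 0.003403 years.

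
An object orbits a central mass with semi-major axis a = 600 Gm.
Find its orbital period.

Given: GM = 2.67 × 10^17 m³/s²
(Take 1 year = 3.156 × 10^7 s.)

Convert to SI: a = 600 Gm = 6e+11 m.
Kepler's third law: T = 2π √(a³ / GM).
Substituting a = 6e+11 m and GM = 2.67e+17 m³/s²:
T = 2π √((6e+11)³ / 2.67e+17) s
T ≈ 5.651e+09 s = 179.1 years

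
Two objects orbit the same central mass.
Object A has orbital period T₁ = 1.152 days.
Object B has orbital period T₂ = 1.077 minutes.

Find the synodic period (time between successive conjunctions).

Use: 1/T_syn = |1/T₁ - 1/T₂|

Convert to SI: T₁ = 1.152 days = 99532.8 s; T₂ = 1.077 minutes = 64.62 s.
T_syn = |T₁ · T₂ / (T₁ − T₂)|.
T_syn = |99532.8 · 64.62 / (99532.8 − 64.62)| s ≈ 64.66 s = 1.078 minutes.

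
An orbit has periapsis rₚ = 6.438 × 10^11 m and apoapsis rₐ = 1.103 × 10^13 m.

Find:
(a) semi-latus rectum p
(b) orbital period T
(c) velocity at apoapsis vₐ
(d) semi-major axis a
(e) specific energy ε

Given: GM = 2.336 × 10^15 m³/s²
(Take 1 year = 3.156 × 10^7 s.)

(a) From a = (rₚ + rₐ)/2 = 5.8369e+12 m and e = (rₐ − rₚ)/(rₐ + rₚ) = 0.889702, p = a(1 − e²) = 5.8369e+12 · (1 − (0.889702)²) ≈ 1.217e+12 m
(b) With a = (rₚ + rₐ)/2 = 5.8369e+12 m, T = 2π √(a³/GM) = 2π √((5.8369e+12)³/2.336e+15) s ≈ 1.833e+12 s
(c) With a = (rₚ + rₐ)/2 = 5.8369e+12 m, vₐ = √(GM (2/rₐ − 1/a)) = √(2.336e+15 · (2/1.103e+13 − 1/5.8369e+12)) m/s ≈ 4.833 m/s
(d) a = (rₚ + rₐ)/2 = (6.438e+11 + 1.103e+13)/2 ≈ 5.837e+12 m
(e) With a = (rₚ + rₐ)/2 = 5.8369e+12 m, ε = −GM/(2a) = −2.336e+15/(2 · 5.8369e+12) J/kg ≈ -200.1 J/kg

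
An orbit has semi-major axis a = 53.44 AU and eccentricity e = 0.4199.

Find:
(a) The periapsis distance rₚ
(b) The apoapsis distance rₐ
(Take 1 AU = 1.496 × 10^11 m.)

Convert to SI: a = 53.44 AU = 7.99462e+12 m.
(a) rₚ = a(1 − e) = 7.99462e+12 · (1 − 0.4199) = 7.99462e+12 · 0.5801 ≈ 4.638e+12 m = 31 AU.
(b) rₐ = a(1 + e) = 7.99462e+12 · (1 + 0.4199) = 7.99462e+12 · 1.4199 ≈ 1.135e+13 m = 75.88 AU.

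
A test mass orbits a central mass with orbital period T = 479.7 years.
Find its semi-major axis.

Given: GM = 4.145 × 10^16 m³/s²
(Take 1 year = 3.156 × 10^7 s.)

Convert to SI: T = 479.7 years = 1.51393e+10 s.
Invert Kepler's third law: a = (GM · T² / (4π²))^(1/3).
Substituting T = 1.51393e+10 s and GM = 4.145e+16 m³/s²:
a = (4.145e+16 · (1.51393e+10)² / (4π²))^(1/3) m
a ≈ 6.22e+11 m = 622 Gm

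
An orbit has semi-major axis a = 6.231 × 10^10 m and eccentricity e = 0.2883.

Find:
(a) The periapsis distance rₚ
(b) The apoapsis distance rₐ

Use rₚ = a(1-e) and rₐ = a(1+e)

(a) rₚ = a(1 − e) = 6.231e+10 · (1 − 0.2883) = 6.231e+10 · 0.7117 ≈ 4.435e+10 m = 4.435 × 10^10 m.
(b) rₐ = a(1 + e) = 6.231e+10 · (1 + 0.2883) = 6.231e+10 · 1.2883 ≈ 8.027e+10 m = 8.027 × 10^10 m.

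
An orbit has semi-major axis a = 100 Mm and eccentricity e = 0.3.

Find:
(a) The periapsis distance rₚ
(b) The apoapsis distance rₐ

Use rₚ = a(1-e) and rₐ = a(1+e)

Convert to SI: a = 100 Mm = 1e+08 m.
(a) rₚ = a(1 − e) = 1e+08 · (1 − 0.3) = 1e+08 · 0.7 ≈ 7e+07 m = 70 Mm.
(b) rₐ = a(1 + e) = 1e+08 · (1 + 0.3) = 1e+08 · 1.3 ≈ 1.3e+08 m = 130 Mm.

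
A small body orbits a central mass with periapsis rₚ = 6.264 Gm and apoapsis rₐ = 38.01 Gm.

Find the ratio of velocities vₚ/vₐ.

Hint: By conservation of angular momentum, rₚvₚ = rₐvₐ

Convert to SI: rₚ = 6.264 Gm = 6.264e+09 m; rₐ = 38.01 Gm = 3.801e+10 m.
Conservation of angular momentum gives rₚvₚ = rₐvₐ, so vₚ/vₐ = rₐ/rₚ.
vₚ/vₐ = 3.801e+10 / 6.264e+09 ≈ 6.068.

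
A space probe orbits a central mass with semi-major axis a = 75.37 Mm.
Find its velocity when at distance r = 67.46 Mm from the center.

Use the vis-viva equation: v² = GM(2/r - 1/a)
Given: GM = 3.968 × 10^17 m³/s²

Convert to SI: a = 75.37 Mm = 7.537e+07 m; r = 67.46 Mm = 6.746e+07 m.
Vis-viva: v = √(GM · (2/r − 1/a)).
2/r − 1/a = 2/6.746e+07 − 1/7.537e+07 = 1.63793e-08 m⁻¹.
v = √(3.968e+17 · 1.63793e-08) m/s ≈ 8.062e+04 m/s = 80.62 km/s.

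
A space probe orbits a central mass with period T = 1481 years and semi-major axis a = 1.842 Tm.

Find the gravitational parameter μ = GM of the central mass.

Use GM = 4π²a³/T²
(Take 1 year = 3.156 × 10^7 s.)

Convert to SI: T = 1481 years = 4.67404e+10 s; a = 1.842 Tm = 1.842e+12 m.
GM = 4π² · a³ / T².
GM = 4π² · (1.842e+12)³ / (4.67404e+10)² m³/s² ≈ 1.129e+17 m³/s² = 1.129 × 10^17 m³/s².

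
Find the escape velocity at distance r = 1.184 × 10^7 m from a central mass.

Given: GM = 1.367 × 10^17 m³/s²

Escape velocity comes from setting total energy to zero: ½v² − GM/r = 0 ⇒ v_esc = √(2GM / r).
v_esc = √(2 · 1.367e+17 / 1.184e+07) m/s ≈ 1.52e+05 m/s = 152 km/s.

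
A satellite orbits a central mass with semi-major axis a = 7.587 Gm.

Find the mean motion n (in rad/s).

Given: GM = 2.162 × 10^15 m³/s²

Convert to SI: a = 7.587 Gm = 7.587e+09 m.
n = √(GM / a³).
n = √(2.162e+15 / (7.587e+09)³) rad/s ≈ 7.036e-08 rad/s.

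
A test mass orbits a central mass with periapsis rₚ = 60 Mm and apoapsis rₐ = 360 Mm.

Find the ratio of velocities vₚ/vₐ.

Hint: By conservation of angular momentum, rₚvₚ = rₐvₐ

Convert to SI: rₚ = 60 Mm = 6e+07 m; rₐ = 360 Mm = 3.6e+08 m.
Conservation of angular momentum gives rₚvₚ = rₐvₐ, so vₚ/vₐ = rₐ/rₚ.
vₚ/vₐ = 3.6e+08 / 6e+07 ≈ 6.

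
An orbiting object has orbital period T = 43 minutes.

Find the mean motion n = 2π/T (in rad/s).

Convert to SI: T = 43 minutes = 2580 s.
n = 2π / T.
n = 2π / 2580 s ≈ 0.002435 rad/s.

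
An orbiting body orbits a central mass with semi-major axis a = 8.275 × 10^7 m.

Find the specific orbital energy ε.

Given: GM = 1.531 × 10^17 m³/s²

ε = −GM / (2a).
ε = −1.531e+17 / (2 · 8.275e+07) J/kg ≈ -9.251e+08 J/kg = -925.1 MJ/kg.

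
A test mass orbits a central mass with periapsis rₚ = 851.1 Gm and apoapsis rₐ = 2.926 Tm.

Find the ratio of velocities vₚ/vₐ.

Convert to SI: rₚ = 851.1 Gm = 8.511e+11 m; rₐ = 2.926 Tm = 2.926e+12 m.
Conservation of angular momentum gives rₚvₚ = rₐvₐ, so vₚ/vₐ = rₐ/rₚ.
vₚ/vₐ = 2.926e+12 / 8.511e+11 ≈ 3.438.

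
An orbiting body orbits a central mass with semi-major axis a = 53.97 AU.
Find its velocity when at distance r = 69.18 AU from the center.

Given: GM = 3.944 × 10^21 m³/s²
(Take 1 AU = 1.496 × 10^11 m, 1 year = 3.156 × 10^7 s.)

Convert to SI: a = 53.97 AU = 8.07391e+12 m; r = 69.18 AU = 1.03493e+13 m.
Vis-viva: v = √(GM · (2/r − 1/a)).
2/r − 1/a = 2/1.03493e+13 − 1/8.07391e+12 = 6.93936e-14 m⁻¹.
v = √(3.944e+21 · 6.93936e-14) m/s ≈ 1.654e+04 m/s = 3.49 AU/year.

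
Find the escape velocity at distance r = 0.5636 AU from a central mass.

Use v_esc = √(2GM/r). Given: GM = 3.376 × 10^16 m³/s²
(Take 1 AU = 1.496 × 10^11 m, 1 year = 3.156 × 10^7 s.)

Convert to SI: r = 0.5636 AU = 8.43146e+10 m.
Escape velocity comes from setting total energy to zero: ½v² − GM/r = 0 ⇒ v_esc = √(2GM / r).
v_esc = √(2 · 3.376e+16 / 8.43146e+10) m/s ≈ 894.9 m/s = 0.1888 AU/year.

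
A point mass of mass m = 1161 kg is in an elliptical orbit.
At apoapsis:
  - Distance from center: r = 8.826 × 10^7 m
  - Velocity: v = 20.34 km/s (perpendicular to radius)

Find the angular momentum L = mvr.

Convert to SI: v = 20.34 km/s = 20340 m/s.
Since v is perpendicular to r, L = m · v · r.
L = 1161 · 20340 · 8.826e+07 kg·m²/s ≈ 2.084e+15 kg·m²/s.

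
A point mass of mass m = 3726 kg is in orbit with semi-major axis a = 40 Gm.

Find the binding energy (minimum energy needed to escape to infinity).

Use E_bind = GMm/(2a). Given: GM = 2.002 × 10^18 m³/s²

Convert to SI: a = 40 Gm = 4e+10 m.
Total orbital energy is E = −GMm/(2a); binding energy is E_bind = −E = GMm/(2a).
E_bind = 2.002e+18 · 3726 / (2 · 4e+10) J ≈ 9.324e+10 J = 93.24 GJ.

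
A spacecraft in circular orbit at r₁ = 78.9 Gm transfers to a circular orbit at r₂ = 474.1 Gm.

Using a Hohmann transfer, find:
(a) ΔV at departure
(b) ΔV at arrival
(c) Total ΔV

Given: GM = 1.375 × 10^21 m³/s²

Convert to SI: r₁ = 78.9 Gm = 7.89e+10 m; r₂ = 474.1 Gm = 4.741e+11 m.
Transfer semi-major axis: a_t = (r₁ + r₂)/2 = (7.89e+10 + 4.741e+11)/2 = 2.765e+11 m.
Circular speeds: v₁ = √(GM/r₁) = 132012 m/s, v₂ = √(GM/r₂) = 53853.8 m/s.
Transfer speeds (vis-viva v² = GM(2/r − 1/a_t)): v₁ᵗ = 172862 m/s, v₂ᵗ = 28767.8 m/s.
(a) ΔV₁ = |v₁ᵗ − v₁| ≈ 4.085e+04 m/s = 40.85 km/s.
(b) ΔV₂ = |v₂ − v₂ᵗ| ≈ 2.509e+04 m/s = 25.09 km/s.
(c) ΔV_total = ΔV₁ + ΔV₂ ≈ 6.594e+04 m/s = 65.94 km/s.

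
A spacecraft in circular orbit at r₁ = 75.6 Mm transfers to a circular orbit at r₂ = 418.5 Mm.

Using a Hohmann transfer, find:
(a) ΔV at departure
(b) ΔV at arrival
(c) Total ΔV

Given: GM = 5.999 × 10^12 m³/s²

Convert to SI: r₁ = 75.6 Mm = 7.56e+07 m; r₂ = 418.5 Mm = 4.185e+08 m.
Transfer semi-major axis: a_t = (r₁ + r₂)/2 = (7.56e+07 + 4.185e+08)/2 = 2.4705e+08 m.
Circular speeds: v₁ = √(GM/r₁) = 281.695 m/s, v₂ = √(GM/r₂) = 119.727 m/s.
Transfer speeds (vis-viva v² = GM(2/r − 1/a_t)): v₁ᵗ = 366.635 m/s, v₂ᵗ = 66.2308 m/s.
(a) ΔV₁ = |v₁ᵗ − v₁| ≈ 84.94 m/s = 84.94 m/s.
(b) ΔV₂ = |v₂ − v₂ᵗ| ≈ 53.5 m/s = 53.5 m/s.
(c) ΔV_total = ΔV₁ + ΔV₂ ≈ 138.4 m/s = 138.4 m/s.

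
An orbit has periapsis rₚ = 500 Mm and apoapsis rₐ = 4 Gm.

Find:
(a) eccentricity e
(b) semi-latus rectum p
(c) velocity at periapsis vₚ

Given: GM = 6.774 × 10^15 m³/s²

Convert to SI: rₚ = 500 Mm = 5e+08 m; rₐ = 4 Gm = 4e+09 m.
(a) e = (rₐ − rₚ)/(rₐ + rₚ) = (4e+09 − 5e+08)/(4e+09 + 5e+08) ≈ 0.7778
(b) From a = (rₚ + rₐ)/2 = 2.25e+09 m and e = (rₐ − rₚ)/(rₐ + rₚ) = 0.777778, p = a(1 − e²) = 2.25e+09 · (1 − (0.777778)²) ≈ 8.889e+08 m
(c) With a = (rₚ + rₐ)/2 = 2.25e+09 m, vₚ = √(GM (2/rₚ − 1/a)) = √(6.774e+15 · (2/5e+08 − 1/2.25e+09)) m/s ≈ 4908 m/s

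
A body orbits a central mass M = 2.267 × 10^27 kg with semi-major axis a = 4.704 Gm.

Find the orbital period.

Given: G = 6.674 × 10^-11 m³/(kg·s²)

Convert to SI: a = 4.704 Gm = 4.704e+09 m.
GM = G · M = 6.674e-11 · 2.267e+27 = 1.513e+17 m³/s².
Kepler's third law: T = 2π √(a³ / GM).
Substituting a = 4.704e+09 m and GM = 1.513e+17 m³/s²:
T = 2π √((4.704e+09)³ / 1.513e+17) s
T ≈ 5.211e+06 s = 60.32 days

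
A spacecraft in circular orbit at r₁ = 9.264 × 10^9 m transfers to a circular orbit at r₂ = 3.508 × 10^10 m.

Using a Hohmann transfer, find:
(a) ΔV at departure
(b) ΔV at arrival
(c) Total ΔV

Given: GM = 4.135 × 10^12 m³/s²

Transfer semi-major axis: a_t = (r₁ + r₂)/2 = (9.264e+09 + 3.508e+10)/2 = 2.2172e+10 m.
Circular speeds: v₁ = √(GM/r₁) = 21.127 m/s, v₂ = √(GM/r₂) = 10.857 m/s.
Transfer speeds (vis-viva v² = GM(2/r − 1/a_t)): v₁ᵗ = 26.5745 m/s, v₂ᵗ = 7.01786 m/s.
(a) ΔV₁ = |v₁ᵗ − v₁| ≈ 5.448 m/s = 5.448 m/s.
(b) ΔV₂ = |v₂ − v₂ᵗ| ≈ 3.839 m/s = 3.839 m/s.
(c) ΔV_total = ΔV₁ + ΔV₂ ≈ 9.287 m/s = 9.287 m/s.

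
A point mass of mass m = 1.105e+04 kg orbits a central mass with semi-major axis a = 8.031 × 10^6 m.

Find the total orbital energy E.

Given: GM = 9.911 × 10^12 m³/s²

E = −GMm / (2a).
E = −9.911e+12 · 1.105e+04 / (2 · 8.031e+06) J ≈ -6.818e+09 J = -6.818 GJ.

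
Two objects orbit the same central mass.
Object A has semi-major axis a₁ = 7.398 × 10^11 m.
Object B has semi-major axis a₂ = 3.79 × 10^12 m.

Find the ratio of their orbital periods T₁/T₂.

From Kepler's third law, (T₁/T₂)² = (a₁/a₂)³, so T₁/T₂ = (a₁/a₂)^(3/2).
a₁/a₂ = 7.398e+11 / 3.79e+12 = 0.195198.
T₁/T₂ = (0.195198)^(3/2) ≈ 0.08624.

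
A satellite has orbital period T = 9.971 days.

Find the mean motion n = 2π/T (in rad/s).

Convert to SI: T = 9.971 days = 861494 s.
n = 2π / T.
n = 2π / 861494 s ≈ 7.293e-06 rad/s.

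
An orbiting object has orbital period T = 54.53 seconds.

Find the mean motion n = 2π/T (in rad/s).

n = 2π / T.
n = 2π / 54.53 s ≈ 0.1152 rad/s.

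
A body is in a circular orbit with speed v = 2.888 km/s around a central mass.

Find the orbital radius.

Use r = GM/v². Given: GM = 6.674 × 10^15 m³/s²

Convert to SI: v = 2.888 km/s = 2888 m/s.
For a circular orbit, v² = GM / r, so r = GM / v².
r = 6.674e+15 / (2888)² m ≈ 8.002e+08 m = 800.2 Mm.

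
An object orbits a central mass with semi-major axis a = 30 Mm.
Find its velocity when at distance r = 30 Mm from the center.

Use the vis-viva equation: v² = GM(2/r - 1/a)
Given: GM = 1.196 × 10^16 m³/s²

Convert to SI: a = 30 Mm = 3e+07 m; r = 30 Mm = 3e+07 m.
Vis-viva: v = √(GM · (2/r − 1/a)).
2/r − 1/a = 2/3e+07 − 1/3e+07 = 3.33333e-08 m⁻¹.
v = √(1.196e+16 · 3.33333e-08) m/s ≈ 1.997e+04 m/s = 19.97 km/s.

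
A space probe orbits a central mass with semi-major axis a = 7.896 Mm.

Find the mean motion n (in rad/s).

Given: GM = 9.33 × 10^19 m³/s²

Convert to SI: a = 7.896 Mm = 7.896e+06 m.
n = √(GM / a³).
n = √(9.33e+19 / (7.896e+06)³) rad/s ≈ 0.4353 rad/s.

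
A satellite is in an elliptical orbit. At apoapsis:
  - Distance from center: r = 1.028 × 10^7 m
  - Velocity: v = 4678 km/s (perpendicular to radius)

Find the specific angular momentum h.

Convert to SI: v = 4678 km/s = 4.678e+06 m/s.
With v perpendicular to r, h = r · v.
h = 1.028e+07 · 4.678e+06 m²/s ≈ 4.809e+13 m²/s.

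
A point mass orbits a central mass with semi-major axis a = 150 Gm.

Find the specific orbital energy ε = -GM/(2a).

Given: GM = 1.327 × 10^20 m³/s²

Convert to SI: a = 150 Gm = 1.5e+11 m.
ε = −GM / (2a).
ε = −1.327e+20 / (2 · 1.5e+11) J/kg ≈ -4.423e+08 J/kg = -442.3 MJ/kg.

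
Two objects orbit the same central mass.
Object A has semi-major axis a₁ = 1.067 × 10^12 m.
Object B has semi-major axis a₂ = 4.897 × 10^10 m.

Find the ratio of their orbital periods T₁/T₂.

From Kepler's third law, (T₁/T₂)² = (a₁/a₂)³, so T₁/T₂ = (a₁/a₂)^(3/2).
a₁/a₂ = 1.067e+12 / 4.897e+10 = 21.7889.
T₁/T₂ = (21.7889)^(3/2) ≈ 101.7.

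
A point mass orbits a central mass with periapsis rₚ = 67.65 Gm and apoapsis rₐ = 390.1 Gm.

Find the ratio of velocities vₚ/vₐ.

Convert to SI: rₚ = 67.65 Gm = 6.765e+10 m; rₐ = 390.1 Gm = 3.901e+11 m.
Conservation of angular momentum gives rₚvₚ = rₐvₐ, so vₚ/vₐ = rₐ/rₚ.
vₚ/vₐ = 3.901e+11 / 6.765e+10 ≈ 5.766.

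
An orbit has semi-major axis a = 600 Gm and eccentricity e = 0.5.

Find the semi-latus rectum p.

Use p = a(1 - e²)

Convert to SI: a = 600 Gm = 6e+11 m.
p = a (1 − e²).
p = 6e+11 · (1 − (0.5)²) = 6e+11 · 0.75 ≈ 4.5e+11 m = 450 Gm.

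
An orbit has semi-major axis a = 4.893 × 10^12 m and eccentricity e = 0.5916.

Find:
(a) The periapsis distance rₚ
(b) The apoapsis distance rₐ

(a) rₚ = a(1 − e) = 4.893e+12 · (1 − 0.5916) = 4.893e+12 · 0.4084 ≈ 1.998e+12 m = 1.998 × 10^12 m.
(b) rₐ = a(1 + e) = 4.893e+12 · (1 + 0.5916) = 4.893e+12 · 1.5916 ≈ 7.788e+12 m = 7.788 × 10^12 m.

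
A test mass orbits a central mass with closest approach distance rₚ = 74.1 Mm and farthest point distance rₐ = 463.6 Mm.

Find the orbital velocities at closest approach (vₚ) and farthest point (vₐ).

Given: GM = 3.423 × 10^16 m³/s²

Convert to SI: rₚ = 74.1 Mm = 7.41e+07 m; rₐ = 463.6 Mm = 4.636e+08 m.
Use the vis-viva equation v² = GM(2/r − 1/a) with a = (rₚ + rₐ)/2 = (7.41e+07 + 4.636e+08)/2 = 2.6885e+08 m.
vₚ = √(GM · (2/rₚ − 1/a)) = √(3.423e+16 · (2/7.41e+07 − 1/2.6885e+08)) m/s ≈ 2.822e+04 m/s = 28.22 km/s.
vₐ = √(GM · (2/rₐ − 1/a)) = √(3.423e+16 · (2/4.636e+08 − 1/2.6885e+08)) m/s ≈ 4511 m/s = 4.511 km/s.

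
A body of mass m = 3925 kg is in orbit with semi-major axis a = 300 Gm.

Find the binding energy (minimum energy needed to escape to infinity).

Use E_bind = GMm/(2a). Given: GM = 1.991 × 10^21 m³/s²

Convert to SI: a = 300 Gm = 3e+11 m.
Total orbital energy is E = −GMm/(2a); binding energy is E_bind = −E = GMm/(2a).
E_bind = 1.991e+21 · 3925 / (2 · 3e+11) J ≈ 1.302e+13 J = 13.02 TJ.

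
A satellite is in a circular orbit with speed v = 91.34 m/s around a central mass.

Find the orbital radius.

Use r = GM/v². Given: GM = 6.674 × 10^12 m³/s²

For a circular orbit, v² = GM / r, so r = GM / v².
r = 6.674e+12 / (91.34)² m ≈ 8e+08 m = 800 Mm.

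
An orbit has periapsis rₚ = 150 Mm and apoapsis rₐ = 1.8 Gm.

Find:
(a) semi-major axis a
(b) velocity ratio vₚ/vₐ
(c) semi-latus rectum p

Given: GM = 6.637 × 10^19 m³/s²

Convert to SI: rₚ = 150 Mm = 1.5e+08 m; rₐ = 1.8 Gm = 1.8e+09 m.
(a) a = (rₚ + rₐ)/2 = (1.5e+08 + 1.8e+09)/2 ≈ 9.75e+08 m
(b) Conservation of angular momentum (rₚvₚ = rₐvₐ) gives vₚ/vₐ = rₐ/rₚ = 1.8e+09/1.5e+08 ≈ 12
(c) From a = (rₚ + rₐ)/2 = 9.75e+08 m and e = (rₐ − rₚ)/(rₐ + rₚ) = 0.846154, p = a(1 − e²) = 9.75e+08 · (1 − (0.846154)²) ≈ 2.769e+08 m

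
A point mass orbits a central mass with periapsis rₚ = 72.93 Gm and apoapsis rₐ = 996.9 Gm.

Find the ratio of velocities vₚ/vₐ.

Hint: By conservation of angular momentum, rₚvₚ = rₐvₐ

Convert to SI: rₚ = 72.93 Gm = 7.293e+10 m; rₐ = 996.9 Gm = 9.969e+11 m.
Conservation of angular momentum gives rₚvₚ = rₐvₐ, so vₚ/vₐ = rₐ/rₚ.
vₚ/vₐ = 9.969e+11 / 7.293e+10 ≈ 13.67.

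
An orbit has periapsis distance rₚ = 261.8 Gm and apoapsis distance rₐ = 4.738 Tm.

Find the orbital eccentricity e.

Convert to SI: rₚ = 261.8 Gm = 2.618e+11 m; rₐ = 4.738 Tm = 4.738e+12 m.
e = (rₐ − rₚ) / (rₐ + rₚ).
e = (4.738e+12 − 2.618e+11) / (4.738e+12 + 2.618e+11) = 4.4762e+12 / 4.9998e+12 ≈ 0.8953.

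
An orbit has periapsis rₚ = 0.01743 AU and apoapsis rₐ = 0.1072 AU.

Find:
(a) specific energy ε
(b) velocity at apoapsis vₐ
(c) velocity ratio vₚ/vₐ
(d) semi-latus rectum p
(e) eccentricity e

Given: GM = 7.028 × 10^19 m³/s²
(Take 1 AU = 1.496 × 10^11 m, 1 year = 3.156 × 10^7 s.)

Convert to SI: rₚ = 0.01743 AU = 2.60753e+09 m; rₐ = 0.1072 AU = 1.60371e+10 m.
(a) With a = (rₚ + rₐ)/2 = 9.32232e+09 m, ε = −GM/(2a) = −7.028e+19/(2 · 9.32232e+09) J/kg ≈ -3.769e+09 J/kg
(b) With a = (rₚ + rₐ)/2 = 9.32232e+09 m, vₐ = √(GM (2/rₐ − 1/a)) = √(7.028e+19 · (2/1.60371e+10 − 1/9.32232e+09)) m/s ≈ 3.501e+04 m/s
(c) Conservation of angular momentum (rₚvₚ = rₐvₐ) gives vₚ/vₐ = rₐ/rₚ = 1.60371e+10/2.60753e+09 ≈ 6.15
(d) From a = (rₚ + rₐ)/2 = 9.32232e+09 m and e = (rₐ − rₚ)/(rₐ + rₚ) = 0.720292, p = a(1 − e²) = 9.32232e+09 · (1 − (0.720292)²) ≈ 4.486e+09 m
(e) e = (rₐ − rₚ)/(rₐ + rₚ) = (1.60371e+10 − 2.60753e+09)/(1.60371e+10 + 2.60753e+09) ≈ 0.7203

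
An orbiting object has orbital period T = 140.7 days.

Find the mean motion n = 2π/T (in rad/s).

Convert to SI: T = 140.7 days = 1.21565e+07 s.
n = 2π / T.
n = 2π / 1.21565e+07 s ≈ 5.169e-07 rad/s.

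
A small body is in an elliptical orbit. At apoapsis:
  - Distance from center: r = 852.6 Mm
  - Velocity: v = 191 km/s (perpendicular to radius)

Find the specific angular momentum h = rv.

Convert to SI: r = 852.6 Mm = 8.526e+08 m; v = 191 km/s = 191000 m/s.
With v perpendicular to r, h = r · v.
h = 8.526e+08 · 191000 m²/s ≈ 1.628e+14 m²/s.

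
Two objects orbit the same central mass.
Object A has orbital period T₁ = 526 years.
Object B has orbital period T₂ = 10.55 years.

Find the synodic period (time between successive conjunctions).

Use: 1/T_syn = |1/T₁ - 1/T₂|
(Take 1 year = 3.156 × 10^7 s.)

Convert to SI: T₁ = 526 years = 1.66006e+10 s; T₂ = 10.55 years = 3.32958e+08 s.
T_syn = |T₁ · T₂ / (T₁ − T₂)|.
T_syn = |1.66006e+10 · 3.32958e+08 / (1.66006e+10 − 3.32958e+08)| s ≈ 3.398e+08 s = 10.77 years.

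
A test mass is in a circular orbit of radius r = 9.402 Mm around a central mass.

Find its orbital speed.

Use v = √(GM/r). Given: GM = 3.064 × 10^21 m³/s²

Convert to SI: r = 9.402 Mm = 9.402e+06 m.
For a circular orbit, gravity supplies the centripetal force, so v = √(GM / r).
v = √(3.064e+21 / 9.402e+06) m/s ≈ 1.805e+07 m/s = 1.805e+04 km/s.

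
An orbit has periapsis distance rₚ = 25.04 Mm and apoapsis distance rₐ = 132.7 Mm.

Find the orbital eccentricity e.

Convert to SI: rₚ = 25.04 Mm = 2.504e+07 m; rₐ = 132.7 Mm = 1.327e+08 m.
e = (rₐ − rₚ) / (rₐ + rₚ).
e = (1.327e+08 − 2.504e+07) / (1.327e+08 + 2.504e+07) = 1.0766e+08 / 1.5774e+08 ≈ 0.6825.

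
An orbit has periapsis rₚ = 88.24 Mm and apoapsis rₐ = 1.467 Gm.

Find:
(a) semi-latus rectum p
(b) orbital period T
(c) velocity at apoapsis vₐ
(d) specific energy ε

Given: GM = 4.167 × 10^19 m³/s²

Convert to SI: rₚ = 88.24 Mm = 8.824e+07 m; rₐ = 1.467 Gm = 1.467e+09 m.
(a) From a = (rₚ + rₐ)/2 = 7.7762e+08 m and e = (rₐ − rₚ)/(rₐ + rₚ) = 0.886526, p = a(1 − e²) = 7.7762e+08 · (1 − (0.886526)²) ≈ 1.665e+08 m
(b) With a = (rₚ + rₐ)/2 = 7.7762e+08 m, T = 2π √(a³/GM) = 2π √((7.7762e+08)³/4.167e+19) s ≈ 2.111e+04 s
(c) With a = (rₚ + rₐ)/2 = 7.7762e+08 m, vₐ = √(GM (2/rₐ − 1/a)) = √(4.167e+19 · (2/1.467e+09 − 1/7.7762e+08)) m/s ≈ 5.677e+04 m/s
(d) With a = (rₚ + rₐ)/2 = 7.7762e+08 m, ε = −GM/(2a) = −4.167e+19/(2 · 7.7762e+08) J/kg ≈ -2.679e+10 J/kg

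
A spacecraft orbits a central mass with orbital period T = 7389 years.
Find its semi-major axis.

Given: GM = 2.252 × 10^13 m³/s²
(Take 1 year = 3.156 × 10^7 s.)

Convert to SI: T = 7389 years = 2.33197e+11 s.
Invert Kepler's third law: a = (GM · T² / (4π²))^(1/3).
Substituting T = 2.33197e+11 s and GM = 2.252e+13 m³/s²:
a = (2.252e+13 · (2.33197e+11)² / (4π²))^(1/3) m
a ≈ 3.142e+11 m = 314.2 Gm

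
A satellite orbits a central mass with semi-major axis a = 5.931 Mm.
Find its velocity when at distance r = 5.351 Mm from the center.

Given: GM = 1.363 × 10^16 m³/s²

Convert to SI: a = 5.931 Mm = 5.931e+06 m; r = 5.351 Mm = 5.351e+06 m.
Vis-viva: v = √(GM · (2/r − 1/a)).
2/r − 1/a = 2/5.351e+06 − 1/5.931e+06 = 2.05156e-07 m⁻¹.
v = √(1.363e+16 · 2.05156e-07) m/s ≈ 5.288e+04 m/s = 52.88 km/s.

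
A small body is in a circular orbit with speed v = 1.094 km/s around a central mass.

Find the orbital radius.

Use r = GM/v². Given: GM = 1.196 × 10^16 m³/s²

Convert to SI: v = 1.094 km/s = 1094 m/s.
For a circular orbit, v² = GM / r, so r = GM / v².
r = 1.196e+16 / (1094)² m ≈ 9.993e+09 m = 9.993 Gm.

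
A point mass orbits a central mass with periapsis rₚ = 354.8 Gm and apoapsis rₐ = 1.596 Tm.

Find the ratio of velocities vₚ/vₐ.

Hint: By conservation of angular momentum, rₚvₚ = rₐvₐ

Convert to SI: rₚ = 354.8 Gm = 3.548e+11 m; rₐ = 1.596 Tm = 1.596e+12 m.
Conservation of angular momentum gives rₚvₚ = rₐvₐ, so vₚ/vₐ = rₐ/rₚ.
vₚ/vₐ = 1.596e+12 / 3.548e+11 ≈ 4.498.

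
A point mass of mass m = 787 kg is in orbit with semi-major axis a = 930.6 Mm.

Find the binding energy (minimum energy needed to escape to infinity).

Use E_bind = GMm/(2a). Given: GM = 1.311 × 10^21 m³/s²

Convert to SI: a = 930.6 Mm = 9.306e+08 m.
Total orbital energy is E = −GMm/(2a); binding energy is E_bind = −E = GMm/(2a).
E_bind = 1.311e+21 · 787 / (2 · 9.306e+08) J ≈ 5.544e+14 J = 554.4 TJ.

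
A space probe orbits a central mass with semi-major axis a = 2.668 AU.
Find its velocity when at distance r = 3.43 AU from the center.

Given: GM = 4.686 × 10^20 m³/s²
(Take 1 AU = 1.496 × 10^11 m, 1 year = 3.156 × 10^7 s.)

Convert to SI: a = 2.668 AU = 3.99133e+11 m; r = 3.43 AU = 5.13128e+11 m.
Vis-viva: v = √(GM · (2/r − 1/a)).
2/r − 1/a = 2/5.13128e+11 − 1/3.99133e+11 = 1.39223e-12 m⁻¹.
v = √(4.686e+20 · 1.39223e-12) m/s ≈ 2.554e+04 m/s = 5.388 AU/year.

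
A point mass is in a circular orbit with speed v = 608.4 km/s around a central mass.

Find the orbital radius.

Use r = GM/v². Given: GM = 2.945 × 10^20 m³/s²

Convert to SI: v = 608.4 km/s = 608400 m/s.
For a circular orbit, v² = GM / r, so r = GM / v².
r = 2.945e+20 / (608400)² m ≈ 7.956e+08 m = 7.956 × 10^8 m.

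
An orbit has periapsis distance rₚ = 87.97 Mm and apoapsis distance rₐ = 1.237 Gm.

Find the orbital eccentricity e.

Convert to SI: rₚ = 87.97 Mm = 8.797e+07 m; rₐ = 1.237 Gm = 1.237e+09 m.
e = (rₐ − rₚ) / (rₐ + rₚ).
e = (1.237e+09 − 8.797e+07) / (1.237e+09 + 8.797e+07) = 1.14903e+09 / 1.32497e+09 ≈ 0.8672.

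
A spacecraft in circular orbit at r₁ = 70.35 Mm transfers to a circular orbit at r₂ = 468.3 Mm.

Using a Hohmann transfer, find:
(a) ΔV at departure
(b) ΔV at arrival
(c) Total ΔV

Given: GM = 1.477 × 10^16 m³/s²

Convert to SI: r₁ = 70.35 Mm = 7.035e+07 m; r₂ = 468.3 Mm = 4.683e+08 m.
Transfer semi-major axis: a_t = (r₁ + r₂)/2 = (7.035e+07 + 4.683e+08)/2 = 2.69325e+08 m.
Circular speeds: v₁ = √(GM/r₁) = 14489.7 m/s, v₂ = √(GM/r₂) = 5616.01 m/s.
Transfer speeds (vis-viva v² = GM(2/r − 1/a_t)): v₁ᵗ = 19106.5 m/s, v₂ᵗ = 2870.26 m/s.
(a) ΔV₁ = |v₁ᵗ − v₁| ≈ 4617 m/s = 4.617 km/s.
(b) ΔV₂ = |v₂ − v₂ᵗ| ≈ 2746 m/s = 2.746 km/s.
(c) ΔV_total = ΔV₁ + ΔV₂ ≈ 7363 m/s = 7.363 km/s.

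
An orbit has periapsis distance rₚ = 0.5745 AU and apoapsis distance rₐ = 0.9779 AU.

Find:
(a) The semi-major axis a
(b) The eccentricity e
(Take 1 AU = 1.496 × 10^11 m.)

Convert to SI: rₚ = 0.5745 AU = 8.59452e+10 m; rₐ = 0.9779 AU = 1.46294e+11 m.
(a) a = (rₚ + rₐ) / 2 = (8.59452e+10 + 1.46294e+11) / 2 ≈ 1.161e+11 m = 0.7762 AU.
(b) e = (rₐ − rₚ) / (rₐ + rₚ) = (1.46294e+11 − 8.59452e+10) / (1.46294e+11 + 8.59452e+10) ≈ 0.2599.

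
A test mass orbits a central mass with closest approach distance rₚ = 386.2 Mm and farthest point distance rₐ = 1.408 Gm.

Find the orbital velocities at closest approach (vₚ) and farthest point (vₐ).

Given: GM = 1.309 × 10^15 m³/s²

Convert to SI: rₚ = 386.2 Mm = 3.862e+08 m; rₐ = 1.408 Gm = 1.408e+09 m.
Use the vis-viva equation v² = GM(2/r − 1/a) with a = (rₚ + rₐ)/2 = (3.862e+08 + 1.408e+09)/2 = 8.971e+08 m.
vₚ = √(GM · (2/rₚ − 1/a)) = √(1.309e+15 · (2/3.862e+08 − 1/8.971e+08)) m/s ≈ 2306 m/s = 2.306 km/s.
vₐ = √(GM · (2/rₐ − 1/a)) = √(1.309e+15 · (2/1.408e+09 − 1/8.971e+08)) m/s ≈ 632.6 m/s = 632.6 m/s.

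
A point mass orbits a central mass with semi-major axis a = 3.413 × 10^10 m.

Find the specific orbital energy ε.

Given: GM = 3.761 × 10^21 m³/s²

ε = −GM / (2a).
ε = −3.761e+21 / (2 · 3.413e+10) J/kg ≈ -5.51e+10 J/kg = -55.1 GJ/kg.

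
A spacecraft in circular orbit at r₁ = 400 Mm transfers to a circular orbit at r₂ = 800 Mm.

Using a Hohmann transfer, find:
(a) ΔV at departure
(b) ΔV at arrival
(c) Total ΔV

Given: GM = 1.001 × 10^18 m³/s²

Convert to SI: r₁ = 400 Mm = 4e+08 m; r₂ = 800 Mm = 8e+08 m.
Transfer semi-major axis: a_t = (r₁ + r₂)/2 = (4e+08 + 8e+08)/2 = 6e+08 m.
Circular speeds: v₁ = √(GM/r₁) = 50025 m/s, v₂ = √(GM/r₂) = 35373 m/s.
Transfer speeds (vis-viva v² = GM(2/r − 1/a_t)): v₁ᵗ = 57763.9 m/s, v₂ᵗ = 28881.9 m/s.
(a) ΔV₁ = |v₁ᵗ − v₁| ≈ 7739 m/s = 7.739 km/s.
(b) ΔV₂ = |v₂ − v₂ᵗ| ≈ 6491 m/s = 6.491 km/s.
(c) ΔV_total = ΔV₁ + ΔV₂ ≈ 1.423e+04 m/s = 14.23 km/s.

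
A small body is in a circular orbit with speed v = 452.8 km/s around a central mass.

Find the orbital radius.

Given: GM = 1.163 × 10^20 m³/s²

Convert to SI: v = 452.8 km/s = 452800 m/s.
For a circular orbit, v² = GM / r, so r = GM / v².
r = 1.163e+20 / (452800)² m ≈ 5.672e+08 m = 5.672 × 10^8 m.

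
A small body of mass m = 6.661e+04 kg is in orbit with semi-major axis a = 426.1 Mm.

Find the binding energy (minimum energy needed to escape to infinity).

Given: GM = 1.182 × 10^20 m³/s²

Convert to SI: a = 426.1 Mm = 4.261e+08 m.
Total orbital energy is E = −GMm/(2a); binding energy is E_bind = −E = GMm/(2a).
E_bind = 1.182e+20 · 6.661e+04 / (2 · 4.261e+08) J ≈ 9.239e+15 J = 9.239 PJ.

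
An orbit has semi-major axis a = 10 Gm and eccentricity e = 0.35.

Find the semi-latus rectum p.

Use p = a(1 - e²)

Convert to SI: a = 10 Gm = 1e+10 m.
p = a (1 − e²).
p = 1e+10 · (1 − (0.35)²) = 1e+10 · 0.8775 ≈ 8.775e+09 m = 8.775 Gm.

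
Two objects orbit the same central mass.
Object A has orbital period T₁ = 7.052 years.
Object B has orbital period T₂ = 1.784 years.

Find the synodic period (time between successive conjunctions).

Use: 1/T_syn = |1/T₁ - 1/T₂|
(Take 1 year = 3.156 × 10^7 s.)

Convert to SI: T₁ = 7.052 years = 2.22561e+08 s; T₂ = 1.784 years = 5.6303e+07 s.
T_syn = |T₁ · T₂ / (T₁ − T₂)|.
T_syn = |2.22561e+08 · 5.6303e+07 / (2.22561e+08 − 5.6303e+07)| s ≈ 7.537e+07 s = 2.388 years.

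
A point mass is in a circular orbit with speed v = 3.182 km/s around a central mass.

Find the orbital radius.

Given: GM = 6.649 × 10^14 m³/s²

Convert to SI: v = 3.182 km/s = 3182 m/s.
For a circular orbit, v² = GM / r, so r = GM / v².
r = 6.649e+14 / (3182)² m ≈ 6.567e+07 m = 65.67 Mm.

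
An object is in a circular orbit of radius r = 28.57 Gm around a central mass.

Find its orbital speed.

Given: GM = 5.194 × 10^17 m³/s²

Convert to SI: r = 28.57 Gm = 2.857e+10 m.
For a circular orbit, gravity supplies the centripetal force, so v = √(GM / r).
v = √(5.194e+17 / 2.857e+10) m/s ≈ 4264 m/s = 4.264 km/s.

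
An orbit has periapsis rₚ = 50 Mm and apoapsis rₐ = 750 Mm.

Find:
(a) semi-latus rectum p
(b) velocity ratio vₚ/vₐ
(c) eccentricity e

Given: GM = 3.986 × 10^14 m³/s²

Convert to SI: rₚ = 50 Mm = 5e+07 m; rₐ = 750 Mm = 7.5e+08 m.
(a) From a = (rₚ + rₐ)/2 = 4e+08 m and e = (rₐ − rₚ)/(rₐ + rₚ) = 0.875, p = a(1 − e²) = 4e+08 · (1 − (0.875)²) ≈ 9.375e+07 m
(b) Conservation of angular momentum (rₚvₚ = rₐvₐ) gives vₚ/vₐ = rₐ/rₚ = 7.5e+08/5e+07 ≈ 15
(c) e = (rₐ − rₚ)/(rₐ + rₚ) = (7.5e+08 − 5e+07)/(7.5e+08 + 5e+07) ≈ 0.875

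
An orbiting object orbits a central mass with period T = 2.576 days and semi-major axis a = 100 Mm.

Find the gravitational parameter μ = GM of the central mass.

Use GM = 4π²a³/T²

Convert to SI: T = 2.576 days = 222566 s; a = 100 Mm = 1e+08 m.
GM = 4π² · a³ / T².
GM = 4π² · (1e+08)³ / (222566)² m³/s² ≈ 7.97e+14 m³/s² = 7.97 × 10^14 m³/s².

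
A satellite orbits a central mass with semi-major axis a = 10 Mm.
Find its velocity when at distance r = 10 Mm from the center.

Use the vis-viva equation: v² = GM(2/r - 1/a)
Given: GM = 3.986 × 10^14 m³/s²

Convert to SI: a = 10 Mm = 1e+07 m; r = 10 Mm = 1e+07 m.
Vis-viva: v = √(GM · (2/r − 1/a)).
2/r − 1/a = 2/1e+07 − 1/1e+07 = 1e-07 m⁻¹.
v = √(3.986e+14 · 1e-07) m/s ≈ 6313 m/s = 6.313 km/s.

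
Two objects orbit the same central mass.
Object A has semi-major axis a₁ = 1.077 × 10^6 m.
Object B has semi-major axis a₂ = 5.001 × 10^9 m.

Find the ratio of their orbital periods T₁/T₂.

From Kepler's third law, (T₁/T₂)² = (a₁/a₂)³, so T₁/T₂ = (a₁/a₂)^(3/2).
a₁/a₂ = 1.077e+06 / 5.001e+09 = 0.000215357.
T₁/T₂ = (0.000215357)^(3/2) ≈ 3.16e-06.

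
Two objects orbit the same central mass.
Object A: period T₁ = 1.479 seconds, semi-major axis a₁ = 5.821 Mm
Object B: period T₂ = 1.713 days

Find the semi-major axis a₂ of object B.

Convert to SI: a₁ = 5.821 Mm = 5.821e+06 m; T₂ = 1.713 days = 148003 s.
Kepler's third law: (T₁/T₂)² = (a₁/a₂)³ ⇒ a₂ = a₁ · (T₂/T₁)^(2/3).
T₂/T₁ = 148003 / 1.479 = 100070.
a₂ = 5.821e+06 · (100070)^(2/3) m ≈ 1.255e+10 m = 12.55 Gm.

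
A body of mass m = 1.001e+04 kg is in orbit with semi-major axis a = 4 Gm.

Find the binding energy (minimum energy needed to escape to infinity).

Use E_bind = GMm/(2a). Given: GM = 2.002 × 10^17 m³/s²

Convert to SI: a = 4 Gm = 4e+09 m.
Total orbital energy is E = −GMm/(2a); binding energy is E_bind = −E = GMm/(2a).
E_bind = 2.002e+17 · 1.001e+04 / (2 · 4e+09) J ≈ 2.505e+11 J = 250.5 GJ.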